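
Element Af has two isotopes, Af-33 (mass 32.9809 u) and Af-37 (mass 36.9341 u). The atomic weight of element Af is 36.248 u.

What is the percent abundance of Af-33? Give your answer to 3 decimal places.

Let x be the fractional abundance of Af-33; then Af-37 has abundance 1 − x.
32.9809·x + 36.9341·(1 − x) = 36.248
(32.9809 − 36.9341)·x = 36.248 − 36.9341
x = -0.6861 / -3.9532 = 0.17356 → 17.356% Af-33, 82.644% Af-37.

17.356%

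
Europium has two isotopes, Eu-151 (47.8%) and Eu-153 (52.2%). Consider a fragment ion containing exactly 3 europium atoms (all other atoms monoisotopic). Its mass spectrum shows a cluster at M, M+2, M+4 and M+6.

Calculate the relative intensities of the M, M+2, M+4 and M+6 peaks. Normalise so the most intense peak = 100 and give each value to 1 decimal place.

28.0 : 91.6 : 100.0 : 36.4

Each Eu atom is independently Eu-151 (p = 0.478) or Eu-153 (q = 0.522); the cluster is the binomial expansion (p + q)^3.
P(M) = 0.478^3 = 0.109215
P(M+2) = 3 × 0.478^2 × 0.522^1 = 0.357806
P(M+4) = 3 × 0.478^1 × 0.522^2 = 0.390742
P(M+6) = 0.522^3 = 0.142237
The M+4 peak is largest (0.390742); scaling to 100 gives 28.0 : 91.6 : 100.0 : 36.4.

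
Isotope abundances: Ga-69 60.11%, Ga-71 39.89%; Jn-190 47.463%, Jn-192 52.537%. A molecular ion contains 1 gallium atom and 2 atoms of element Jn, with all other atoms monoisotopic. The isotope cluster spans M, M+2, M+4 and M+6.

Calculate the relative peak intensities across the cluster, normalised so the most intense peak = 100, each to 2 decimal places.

34.75 : 100.00 : 93.64 : 28.26

Gallium pattern (n=1): 0.6011 : 0.3989
Element Jn pattern (n=2): 0.22527364 : 0.49871273 : 0.27601364
Convolve the two distributions (both contribute in 2-u steps):
  M: 0.6011×0.22527364 = 0.135412
  M+2: 0.6011×0.49871273 + 0.3989×0.22527364 = 0.389638
  M+4: 0.6011×0.27601364 + 0.3989×0.49871273 = 0.364848
  M+6: 0.3989×0.27601364 = 0.110102
Scale to base peak (0.389638) = 100: 34.75 : 100.00 : 93.64 : 28.26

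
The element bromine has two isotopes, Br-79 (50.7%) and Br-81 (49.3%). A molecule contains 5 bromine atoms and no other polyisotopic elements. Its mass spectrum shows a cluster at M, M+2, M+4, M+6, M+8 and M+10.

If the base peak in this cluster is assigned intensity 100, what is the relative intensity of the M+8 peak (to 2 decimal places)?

47.28

(0.507 + 0.493)^5 gives M 0.0335, M+2 0.1629, M+4 0.3168, M+6 0.3080, M+8 0.1497, M+10 0.0291; the largest is M+4.
P(M+4) = C(5,2) × 0.507^3 × 0.493^2 = 10 × 0.13032384 × 0.243049 = 0.316751 (base)
P(M+8) = C(5,4) × 0.507^1 × 0.493^4 = 5 × 0.5070 × 0.05907282 = 0.149750
Relative intensity = 0.149750 / 0.316751 × 100 = 47.28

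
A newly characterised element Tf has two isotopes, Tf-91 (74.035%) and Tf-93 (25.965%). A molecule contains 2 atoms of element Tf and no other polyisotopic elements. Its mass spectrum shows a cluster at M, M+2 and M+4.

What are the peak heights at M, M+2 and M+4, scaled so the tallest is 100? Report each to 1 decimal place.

The 2 Tf atoms are independent, so intensities follow the terms of (0.74035 + 0.25965)^2.
P(M) = 0.74035^2 = 0.548118
P(M+2) = 2 × 0.74035^1 × 0.25965^1 = 0.384464
P(M+4) = 0.25965^2 = 0.067418
The M peak is largest (0.548118); scaling to 100 gives 100.0 : 70.1 : 12.3.

100.0 : 70.1 : 12.3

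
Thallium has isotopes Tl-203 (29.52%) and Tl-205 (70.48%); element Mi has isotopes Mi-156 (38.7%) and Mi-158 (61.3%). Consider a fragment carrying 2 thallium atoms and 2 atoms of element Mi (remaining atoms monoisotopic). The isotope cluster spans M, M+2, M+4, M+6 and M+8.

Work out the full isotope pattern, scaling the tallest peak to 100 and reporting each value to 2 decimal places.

Thallium pattern (n=2): 0.08714304 : 0.41611392 : 0.49674304
Element Mi pattern (n=2): 0.149769 : 0.474462 : 0.375769
Convolve the two distributions (both contribute in 2-u steps):
  M: 0.08714304×0.149769 = 0.013051
  M+2: 0.08714304×0.474462 + 0.41611392×0.149769 = 0.103667
  M+4: 0.08714304×0.375769 + 0.41611392×0.474462 + 0.49674304×0.149769 = 0.304573
  M+6: 0.41611392×0.375769 + 0.49674304×0.474462 = 0.392048
  M+8: 0.49674304×0.375769 = 0.186661
Scale to base peak (0.392048) = 100: 3.33 : 26.44 : 77.69 : 100.00 : 47.61

3.33 : 26.44 : 77.69 : 100.00 : 47.61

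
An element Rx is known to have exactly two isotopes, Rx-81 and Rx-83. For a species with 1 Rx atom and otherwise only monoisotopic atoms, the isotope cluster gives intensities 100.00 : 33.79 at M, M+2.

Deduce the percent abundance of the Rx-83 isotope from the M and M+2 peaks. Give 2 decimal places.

25.26%

If p is the fraction of Rx that is Rx-81, then I(M+2)/I(M) = [C(1,1)·p^0·(1−p)] / p^1 = 1·(1−p)/p = 33.79/100.00 = 0.3379
(1−p)/p = 0.3379/1 = 0.3379  ⇒  p = 1/(1 + 0.3379) = 0.7474
Rx-81: 74.74%, Rx-83: 25.26%.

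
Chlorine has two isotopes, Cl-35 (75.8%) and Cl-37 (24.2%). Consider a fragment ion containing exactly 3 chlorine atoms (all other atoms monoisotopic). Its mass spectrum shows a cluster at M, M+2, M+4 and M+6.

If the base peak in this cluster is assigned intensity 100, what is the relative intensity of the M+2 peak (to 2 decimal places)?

Binomial terms of (0.758 + 0.242)^3: M 0.4355, M+2 0.4171, M+4 0.1332, M+6 0.0142 → M is the base peak.
P(M) = C(3,0) × 0.758^3 × 0.242^0 = 1 × 0.43551951 × 1.0000 = 0.435520 (base)
P(M+2) = C(3,1) × 0.758^2 × 0.242^1 = 3 × 0.574564 × 0.2420 = 0.417133
Relative intensity = 0.417133 / 0.435520 × 100 = 95.78

95.78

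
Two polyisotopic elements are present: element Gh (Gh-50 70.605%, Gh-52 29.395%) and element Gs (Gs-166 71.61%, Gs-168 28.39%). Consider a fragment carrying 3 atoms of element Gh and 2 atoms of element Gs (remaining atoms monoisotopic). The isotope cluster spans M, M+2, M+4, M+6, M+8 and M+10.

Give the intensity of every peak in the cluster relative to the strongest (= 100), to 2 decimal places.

48.97 : 100.00 : 81.66 : 33.34 : 6.80 : 0.56

Element Gh pattern (n=3): 0.35197059 : 0.43960805 : 0.18302215 : 0.02539922
Element Gs pattern (n=2): 0.51279921 : 0.40660158 : 0.08059921
Convolve the two distributions (both contribute in 2-u steps):
  M: 0.35197059×0.51279921 = 0.180490
  M+2: 0.35197059×0.40660158 + 0.43960805×0.51279921 = 0.368542
  M+4: 0.35197059×0.08059921 + 0.43960805×0.40660158 + 0.18302215×0.51279921 = 0.300967
  M+6: 0.43960805×0.08059921 + 0.18302215×0.40660158 + 0.02539922×0.51279921 = 0.122874
  M+8: 0.18302215×0.08059921 + 0.02539922×0.40660158 = 0.025079
  M+10: 0.02539922×0.08059921 = 0.002047
Scale to base peak (0.368542) = 100: 48.97 : 100.00 : 81.66 : 33.34 : 6.80 : 0.56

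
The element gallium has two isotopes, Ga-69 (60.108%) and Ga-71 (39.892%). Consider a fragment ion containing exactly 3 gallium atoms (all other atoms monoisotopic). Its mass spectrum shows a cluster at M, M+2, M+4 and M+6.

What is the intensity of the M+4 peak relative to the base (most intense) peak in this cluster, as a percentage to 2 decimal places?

Binomial terms of (0.60108 + 0.39892)^3: M 0.2172, M+2 0.4324, M+4 0.2870, M+6 0.0635 → M+2 is the base peak.
P(M+2) = C(3,1) × 0.60108^2 × 0.39892^1 = 3 × 0.36129717 × 0.39892 = 0.432386 (base)
P(M+4) = C(3,2) × 0.60108^1 × 0.39892^2 = 3 × 0.60108 × 0.15913717 = 0.286963
Relative intensity = 0.286963 / 0.432386 × 100 = 66.37

66.37%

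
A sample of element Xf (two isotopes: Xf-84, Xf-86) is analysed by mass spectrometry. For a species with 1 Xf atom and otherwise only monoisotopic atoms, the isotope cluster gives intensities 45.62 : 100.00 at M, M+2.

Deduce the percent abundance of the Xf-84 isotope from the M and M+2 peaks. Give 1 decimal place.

31.3%

Write p for the Xf-84 fraction. I(M+2)/I(M) = [C(1,1)·p^0·(1−p)] / p^1 = 1·(1−p)/p = 100.00/45.62 = 2.1920
(1−p)/p = 2.1920/1 = 2.1920  ⇒  p = 1/(1 + 2.1920) = 0.3133
Xf-84: 31.3%, Xf-86: 68.7%.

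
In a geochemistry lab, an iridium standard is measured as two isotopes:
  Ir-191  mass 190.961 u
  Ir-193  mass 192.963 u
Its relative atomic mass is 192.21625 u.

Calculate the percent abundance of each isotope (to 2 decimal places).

Ir-191: 37.30%, Ir-193: 62.70%

With x = fraction of Ir-191 (so Ir-193 is 1 − x):
190.961·x + 192.963·(1 − x) = 192.21625
(190.961 − 192.963)·x = 192.21625 − 192.963
x = -0.74675 / -2.002 = 0.37300 → 37.30% Ir-191, 62.70% Ir-193.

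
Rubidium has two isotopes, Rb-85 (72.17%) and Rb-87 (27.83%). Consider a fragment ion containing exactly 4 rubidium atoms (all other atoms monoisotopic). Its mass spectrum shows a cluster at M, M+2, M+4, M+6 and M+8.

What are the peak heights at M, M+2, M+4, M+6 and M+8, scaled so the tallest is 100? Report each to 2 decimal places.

Expanding (0.7217 + 0.2783)^4:
P(M) = 0.7217^4 = 0.271286
P(M+2) = 4 × 0.7217^3 × 0.2783^1 = 0.418450
P(M+4) = 6 × 0.7217^2 × 0.2783^2 = 0.242042
P(M+6) = 4 × 0.7217^1 × 0.2783^3 = 0.062224
P(M+8) = 0.2783^4 = 0.005999
The M+2 peak is largest (0.418450); scaling to 100 gives 64.83 : 100.00 : 57.84 : 14.87 : 1.43.

64.83 : 100.00 : 57.84 : 14.87 : 1.43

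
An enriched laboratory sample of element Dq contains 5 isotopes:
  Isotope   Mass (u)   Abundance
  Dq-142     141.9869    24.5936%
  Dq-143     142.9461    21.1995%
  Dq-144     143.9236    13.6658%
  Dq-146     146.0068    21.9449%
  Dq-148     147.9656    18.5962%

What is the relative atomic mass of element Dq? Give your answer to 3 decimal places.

144.449 u

Ar = Σ fᵢ·mᵢ = 0.245936 × 141.9869 + 0.211995 × 142.9461 + 0.136658 × 143.9236 + 0.219449 × 146.0068 + 0.185962 × 147.9656
= 34.91969 + 30.30386 + 19.66831 + 32.04105 + 27.51598 = 144.44889 u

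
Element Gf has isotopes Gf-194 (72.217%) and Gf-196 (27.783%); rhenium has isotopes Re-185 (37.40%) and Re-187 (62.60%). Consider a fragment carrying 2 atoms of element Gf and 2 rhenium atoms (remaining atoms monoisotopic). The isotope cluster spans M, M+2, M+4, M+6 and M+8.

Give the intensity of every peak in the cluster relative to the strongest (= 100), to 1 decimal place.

18.1 : 74.5 : 100.0 : 48.0 : 7.5

Element Gf pattern (n=2): 0.52152951 : 0.40128098 : 0.07718951
Rhenium pattern (n=2): 0.139876 : 0.468248 : 0.391876
Convolve the two distributions (both contribute in 2-u steps):
  M: 0.52152951×0.139876 = 0.072949
  M+2: 0.52152951×0.468248 + 0.40128098×0.139876 = 0.300335
  M+4: 0.52152951×0.391876 + 0.40128098×0.468248 + 0.07718951×0.139876 = 0.403071
  M+6: 0.40128098×0.391876 + 0.07718951×0.468248 = 0.193396
  M+8: 0.07718951×0.391876 = 0.030249
Scale to base peak (0.403071) = 100: 18.1 : 74.5 : 100.0 : 48.0 : 7.5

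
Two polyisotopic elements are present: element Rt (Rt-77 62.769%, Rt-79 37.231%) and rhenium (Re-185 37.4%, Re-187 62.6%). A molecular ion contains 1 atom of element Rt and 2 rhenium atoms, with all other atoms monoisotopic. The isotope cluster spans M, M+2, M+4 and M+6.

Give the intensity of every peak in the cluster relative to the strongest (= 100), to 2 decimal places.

20.89 : 82.32 : 100.00 : 34.71

Element Rt pattern (n=1): 0.62769 : 0.37231
Rhenium pattern (n=2): 0.139876 : 0.468248 : 0.391876
Convolve the two distributions (both contribute in 2-u steps):
  M: 0.62769×0.139876 = 0.087799
  M+2: 0.62769×0.468248 + 0.37231×0.139876 = 0.345992
  M+4: 0.62769×0.391876 + 0.37231×0.468248 = 0.420310
  M+6: 0.37231×0.391876 = 0.145899
Scale to base peak (0.420310) = 100: 20.89 : 82.32 : 100.00 : 34.71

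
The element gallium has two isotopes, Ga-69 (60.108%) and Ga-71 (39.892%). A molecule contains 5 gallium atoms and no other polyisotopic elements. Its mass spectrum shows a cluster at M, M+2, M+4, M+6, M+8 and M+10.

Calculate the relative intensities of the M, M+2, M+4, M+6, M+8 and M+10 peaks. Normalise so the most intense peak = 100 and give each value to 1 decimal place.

The 5 Ga atoms are independent, so intensities follow the terms of (0.60108 + 0.39892)^5.
P(M) = 0.60108^5 = 0.078462
P(M+2) = 5 × 0.60108^4 × 0.39892^1 = 0.260366
P(M+4) = 10 × 0.60108^3 × 0.39892^2 = 0.345596
P(M+6) = 10 × 0.60108^2 × 0.39892^3 = 0.229362
P(M+8) = 5 × 0.60108^1 × 0.39892^4 = 0.076111
P(M+10) = 0.39892^5 = 0.010103
The M+4 peak is largest (0.345596); scaling to 100 gives 22.7 : 75.3 : 100.0 : 66.4 : 22.0 : 2.9.

22.7 : 75.3 : 100.0 : 66.4 : 22.0 : 2.9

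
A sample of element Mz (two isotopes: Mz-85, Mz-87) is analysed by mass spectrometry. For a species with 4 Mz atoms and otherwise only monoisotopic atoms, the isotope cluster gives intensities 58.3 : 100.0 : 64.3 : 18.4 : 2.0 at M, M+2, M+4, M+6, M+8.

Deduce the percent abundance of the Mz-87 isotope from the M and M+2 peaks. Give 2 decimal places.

30.01%

Write p for the Mz-85 fraction. I(M+2)/I(M) = [C(4,1)·p^3·(1−p)] / p^4 = 4·(1−p)/p = 100.0/58.3 = 1.7153
(1−p)/p = 1.7153/4 = 0.4288  ⇒  p = 1/(1 + 0.4288) = 0.6999
Mz-85: 69.99%, Mz-87: 30.01%.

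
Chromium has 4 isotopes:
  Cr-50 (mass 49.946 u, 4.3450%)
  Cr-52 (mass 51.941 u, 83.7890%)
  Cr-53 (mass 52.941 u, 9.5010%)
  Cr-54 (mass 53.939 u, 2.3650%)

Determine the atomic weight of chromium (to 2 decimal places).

52.00 u

Weight each isotope mass by its fractional abundance: 0.043450 × 49.946 + 0.837890 × 51.941 + 0.095010 × 52.941 + 0.023650 × 53.939
= 2.1702 + 43.5208 + 5.0299 + 1.2757 = 51.9966 u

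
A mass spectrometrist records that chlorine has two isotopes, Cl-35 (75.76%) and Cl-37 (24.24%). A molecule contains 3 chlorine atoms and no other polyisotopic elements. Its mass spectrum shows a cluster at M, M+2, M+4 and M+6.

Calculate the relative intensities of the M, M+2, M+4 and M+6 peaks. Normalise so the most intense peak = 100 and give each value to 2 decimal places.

Expanding (0.7576 + 0.2424)^3:
P(M) = 0.7576^3 = 0.434830
P(M+2) = 3 × 0.7576^2 × 0.2424^1 = 0.417382
P(M+4) = 3 × 0.7576^1 × 0.2424^2 = 0.133545
P(M+6) = 0.2424^3 = 0.014243
The M peak is largest (0.434830); scaling to 100 gives 100.00 : 95.99 : 30.71 : 3.28.

100.00 : 95.99 : 30.71 : 3.28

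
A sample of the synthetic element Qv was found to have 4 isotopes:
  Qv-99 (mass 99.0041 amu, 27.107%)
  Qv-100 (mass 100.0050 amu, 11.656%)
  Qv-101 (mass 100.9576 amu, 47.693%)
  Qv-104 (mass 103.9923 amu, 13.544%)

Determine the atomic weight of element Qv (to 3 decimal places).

100.728 amu

Ar = Σ fᵢ·mᵢ = 0.27107 × 99.0041 + 0.11656 × 100.0050 + 0.47693 × 100.9576 + 0.13544 × 103.9923
= 26.83704 + 11.65658 + 48.14971 + 14.08472 = 100.72805 amu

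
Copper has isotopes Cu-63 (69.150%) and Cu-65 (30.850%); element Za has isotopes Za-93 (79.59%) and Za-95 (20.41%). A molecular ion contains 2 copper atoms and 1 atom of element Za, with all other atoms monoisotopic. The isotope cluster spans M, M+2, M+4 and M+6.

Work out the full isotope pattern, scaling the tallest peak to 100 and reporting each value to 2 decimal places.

87.05 : 100.00 : 37.25 : 4.44

Copper pattern (n=2): 0.47817225 : 0.4266555 : 0.09517225
Element Za pattern (n=1): 0.7959 : 0.2041
Convolve the two distributions (both contribute in 2-u steps):
  M: 0.47817225×0.7959 = 0.380577
  M+2: 0.47817225×0.2041 + 0.4266555×0.7959 = 0.437170
  M+4: 0.4266555×0.2041 + 0.09517225×0.7959 = 0.162828
  M+6: 0.09517225×0.2041 = 0.019425
Scale to base peak (0.437170) = 100: 87.05 : 100.00 : 37.25 : 4.44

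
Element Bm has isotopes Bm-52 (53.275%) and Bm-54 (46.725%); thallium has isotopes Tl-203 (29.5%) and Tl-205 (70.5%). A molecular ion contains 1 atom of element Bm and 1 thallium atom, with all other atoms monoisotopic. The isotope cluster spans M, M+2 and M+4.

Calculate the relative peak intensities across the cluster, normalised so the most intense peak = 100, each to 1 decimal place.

Element Bm pattern (n=1): 0.53275 : 0.46725
Thallium pattern (n=1): 0.2950 : 0.7050
Convolve the two distributions (both contribute in 2-u steps):
  M: 0.53275×0.2950 = 0.157161
  M+2: 0.53275×0.7050 + 0.46725×0.2950 = 0.513428
  M+4: 0.46725×0.7050 = 0.329411
Scale to base peak (0.513428) = 100: 30.6 : 100.0 : 64.2

30.6 : 100.0 : 64.2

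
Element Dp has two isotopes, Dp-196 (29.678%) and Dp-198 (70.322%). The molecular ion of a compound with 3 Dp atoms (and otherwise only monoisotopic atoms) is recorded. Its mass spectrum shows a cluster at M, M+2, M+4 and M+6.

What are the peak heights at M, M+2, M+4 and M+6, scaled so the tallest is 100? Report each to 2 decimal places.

5.94 : 42.20 : 100.00 : 78.98

The 3 Dp atoms are independent, so intensities follow the terms of (0.29678 + 0.70322)^3.
P(M) = 0.29678^3 = 0.026140
P(M+2) = 3 × 0.29678^2 × 0.70322^1 = 0.185815
P(M+4) = 3 × 0.29678^1 × 0.70322^2 = 0.440289
P(M+6) = 0.70322^3 = 0.347755
The M+4 peak is largest (0.440289); scaling to 100 gives 5.94 : 42.20 : 100.00 : 78.98.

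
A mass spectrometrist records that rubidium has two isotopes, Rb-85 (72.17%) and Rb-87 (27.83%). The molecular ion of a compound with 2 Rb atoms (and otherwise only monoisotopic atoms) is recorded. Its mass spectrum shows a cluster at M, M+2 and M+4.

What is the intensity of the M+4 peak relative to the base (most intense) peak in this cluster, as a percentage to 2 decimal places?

Term probabilities: M 0.5209, M+2 0.4017, M+4 0.0775. Base peak = M.
P(M) = C(2,0) × 0.7217^2 × 0.2783^0 = 1 × 0.52085089 × 1.0000 = 0.520851 (base)
P(M+4) = C(2,2) × 0.7217^0 × 0.2783^2 = 1 × 1.0000 × 0.07745089 = 0.077451
Relative intensity = 0.077451 / 0.520851 × 100 = 14.87

14.87%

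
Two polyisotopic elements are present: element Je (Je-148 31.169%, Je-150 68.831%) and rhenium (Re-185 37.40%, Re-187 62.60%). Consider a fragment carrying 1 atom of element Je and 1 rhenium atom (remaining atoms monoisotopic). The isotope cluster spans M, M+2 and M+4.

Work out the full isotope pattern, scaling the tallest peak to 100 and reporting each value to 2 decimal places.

25.76 : 100.00 : 95.21

Element Je pattern (n=1): 0.31169 : 0.68831
Rhenium pattern (n=1): 0.3740 : 0.6260
Convolve the two distributions (both contribute in 2-u steps):
  M: 0.31169×0.3740 = 0.116572
  M+2: 0.31169×0.6260 + 0.68831×0.3740 = 0.452546
  M+4: 0.68831×0.6260 = 0.430882
Scale to base peak (0.452546) = 100: 25.76 : 100.00 : 95.21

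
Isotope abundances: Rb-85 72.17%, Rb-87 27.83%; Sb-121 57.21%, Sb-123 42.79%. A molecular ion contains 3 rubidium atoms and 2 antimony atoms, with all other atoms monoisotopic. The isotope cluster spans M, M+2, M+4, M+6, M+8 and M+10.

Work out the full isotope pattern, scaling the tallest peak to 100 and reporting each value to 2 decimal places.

36.55 : 96.96 : 100.00 : 50.14 : 12.26 : 1.17

Rubidium pattern (n=3): 0.37589809 : 0.43485841 : 0.16768892 : 0.02155458
Antimony pattern (n=2): 0.32729841 : 0.48960318 : 0.18309841
Convolve the two distributions (both contribute in 2-u steps):
  M: 0.37589809×0.32729841 = 0.123031
  M+2: 0.37589809×0.48960318 + 0.43485841×0.32729841 = 0.326369
  M+4: 0.37589809×0.18309841 + 0.43485841×0.48960318 + 0.16768892×0.32729841 = 0.336619
  M+6: 0.43485841×0.18309841 + 0.16768892×0.48960318 + 0.02155458×0.32729841 = 0.168778
  M+8: 0.16768892×0.18309841 + 0.02155458×0.48960318 = 0.041257
  M+10: 0.02155458×0.18309841 = 0.003947
Scale to base peak (0.336619) = 100: 36.55 : 96.96 : 100.00 : 50.14 : 12.26 : 1.17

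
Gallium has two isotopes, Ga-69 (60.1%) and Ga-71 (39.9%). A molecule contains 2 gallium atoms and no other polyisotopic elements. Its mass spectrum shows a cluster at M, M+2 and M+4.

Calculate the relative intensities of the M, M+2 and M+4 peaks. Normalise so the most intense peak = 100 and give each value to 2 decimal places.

75.31 : 100.00 : 33.19

Each Ga atom is independently Ga-69 (p = 0.601) or Ga-71 (q = 0.399); the cluster is the binomial expansion (p + q)^2.
P(M) = 0.601^2 = 0.361201
P(M+2) = 2 × 0.601^1 × 0.399^1 = 0.479598
P(M+4) = 0.399^2 = 0.159201
The M+2 peak is largest (0.479598); scaling to 100 gives 75.31 : 100.00 : 33.19.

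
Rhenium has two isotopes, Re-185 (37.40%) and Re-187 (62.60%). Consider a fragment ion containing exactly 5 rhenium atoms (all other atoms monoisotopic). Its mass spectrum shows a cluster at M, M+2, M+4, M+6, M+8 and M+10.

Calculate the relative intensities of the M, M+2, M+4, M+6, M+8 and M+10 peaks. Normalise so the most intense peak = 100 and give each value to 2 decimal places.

2.13 : 17.85 : 59.74 : 100.00 : 83.69 : 28.02

Each Re atom is independently Re-185 (p = 0.3740) or Re-187 (q = 0.6260); the cluster is the binomial expansion (p + q)^5.
P(M) = 0.3740^5 = 0.007317
P(M+2) = 5 × 0.3740^4 × 0.6260^1 = 0.061239
P(M+4) = 10 × 0.3740^3 × 0.6260^2 = 0.205005
P(M+6) = 10 × 0.3740^2 × 0.6260^3 = 0.343136
P(M+8) = 5 × 0.3740^1 × 0.6260^4 = 0.287170
P(M+10) = 0.6260^5 = 0.096133
The M+6 peak is largest (0.343136); scaling to 100 gives 2.13 : 17.85 : 59.74 : 100.00 : 83.69 : 28.02.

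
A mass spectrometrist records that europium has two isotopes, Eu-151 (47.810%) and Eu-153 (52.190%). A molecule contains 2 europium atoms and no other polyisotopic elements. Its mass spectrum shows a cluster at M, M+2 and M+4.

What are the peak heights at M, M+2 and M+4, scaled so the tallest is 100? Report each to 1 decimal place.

45.8 : 100.0 : 54.6

The 2 Eu atoms are independent, so intensities follow the terms of (0.47810 + 0.52190)^2.
P(M) = 0.47810^2 = 0.228580
P(M+2) = 2 × 0.47810^1 × 0.52190^1 = 0.499041
P(M+4) = 0.52190^2 = 0.272380
The M+2 peak is largest (0.499041); scaling to 100 gives 45.8 : 100.0 : 54.6.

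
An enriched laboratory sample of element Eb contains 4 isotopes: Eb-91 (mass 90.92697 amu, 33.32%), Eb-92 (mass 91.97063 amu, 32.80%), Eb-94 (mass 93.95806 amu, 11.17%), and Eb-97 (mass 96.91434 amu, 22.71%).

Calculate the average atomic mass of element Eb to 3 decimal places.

92.968 amu

Ar = Σ fᵢ·mᵢ = 0.3332 × 90.92697 + 0.3280 × 91.97063 + 0.1117 × 93.95806 + 0.2271 × 96.91434
= 30.296866 + 30.166367 + 10.495115 + 22.009247 = 92.967595 amu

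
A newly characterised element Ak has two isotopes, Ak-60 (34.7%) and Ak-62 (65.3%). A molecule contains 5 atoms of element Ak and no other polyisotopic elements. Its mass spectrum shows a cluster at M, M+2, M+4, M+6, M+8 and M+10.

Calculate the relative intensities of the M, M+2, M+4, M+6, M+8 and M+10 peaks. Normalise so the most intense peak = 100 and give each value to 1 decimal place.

1.5 : 14.1 : 53.1 : 100.0 : 94.1 : 35.4

The 5 Ak atoms are independent, so intensities follow the terms of (0.347 + 0.653)^5.
P(M) = 0.347^5 = 0.005031
P(M+2) = 5 × 0.347^4 × 0.653^1 = 0.047337
P(M+4) = 10 × 0.347^3 × 0.653^2 = 0.178162
P(M+6) = 10 × 0.347^2 × 0.653^3 = 0.335273
P(M+8) = 5 × 0.347^1 × 0.653^4 = 0.315466
P(M+10) = 0.653^5 = 0.118731
The M+6 peak is largest (0.335273); scaling to 100 gives 1.5 : 14.1 : 53.1 : 100.0 : 94.1 : 35.4.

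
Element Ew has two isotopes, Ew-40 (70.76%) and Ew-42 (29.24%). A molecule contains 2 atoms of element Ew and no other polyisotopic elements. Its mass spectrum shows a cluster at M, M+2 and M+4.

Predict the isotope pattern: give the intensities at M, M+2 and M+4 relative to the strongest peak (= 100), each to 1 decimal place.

Each Ew atom is independently Ew-40 (p = 0.7076) or Ew-42 (q = 0.2924); the cluster is the binomial expansion (p + q)^2.
P(M) = 0.7076^2 = 0.500698
P(M+2) = 2 × 0.7076^1 × 0.2924^1 = 0.413804
P(M+4) = 0.2924^2 = 0.085498
The M peak is largest (0.500698); scaling to 100 gives 100.0 : 82.6 : 17.1.

100.0 : 82.6 : 17.1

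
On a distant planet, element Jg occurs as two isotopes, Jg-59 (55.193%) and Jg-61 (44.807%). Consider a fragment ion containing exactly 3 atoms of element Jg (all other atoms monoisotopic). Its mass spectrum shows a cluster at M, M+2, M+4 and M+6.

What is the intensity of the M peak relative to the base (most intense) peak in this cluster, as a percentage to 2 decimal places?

41.06%

(0.55193 + 0.44807)^3 gives M 0.1681, M+2 0.4095, M+4 0.3324, M+6 0.0900; the largest is M+2.
P(M+2) = C(3,1) × 0.55193^2 × 0.44807^1 = 3 × 0.30462672 × 0.44807 = 0.409482 (base)
P(M) = C(3,0) × 0.55193^3 × 0.44807^0 = 1 × 0.16813263 × 1.0000 = 0.168133
Relative intensity = 0.168133 / 0.409482 × 100 = 41.06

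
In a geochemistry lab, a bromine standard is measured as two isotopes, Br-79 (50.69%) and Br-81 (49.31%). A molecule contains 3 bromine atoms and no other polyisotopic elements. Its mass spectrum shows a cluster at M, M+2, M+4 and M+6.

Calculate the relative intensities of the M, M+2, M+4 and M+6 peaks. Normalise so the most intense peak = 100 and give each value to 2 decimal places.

Expanding (0.5069 + 0.4931)^3:
P(M) = 0.5069^3 = 0.130247
P(M+2) = 3 × 0.5069^2 × 0.4931^1 = 0.380103
P(M+4) = 3 × 0.5069^1 × 0.4931^2 = 0.369755
P(M+6) = 0.4931^3 = 0.119896
The M+2 peak is largest (0.380103); scaling to 100 gives 34.27 : 100.00 : 97.28 : 31.54.

34.27 : 100.00 : 97.28 : 31.54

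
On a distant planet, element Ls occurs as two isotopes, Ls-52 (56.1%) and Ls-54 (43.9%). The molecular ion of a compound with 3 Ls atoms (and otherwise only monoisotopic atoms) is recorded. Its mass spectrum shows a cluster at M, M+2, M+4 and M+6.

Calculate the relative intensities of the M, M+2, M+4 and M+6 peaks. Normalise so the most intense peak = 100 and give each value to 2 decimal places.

42.60 : 100.00 : 78.25 : 20.41

Expanding (0.561 + 0.439)^3:
P(M) = 0.561^3 = 0.176558
P(M+2) = 3 × 0.561^2 × 0.439^1 = 0.414488
P(M+4) = 3 × 0.561^1 × 0.439^2 = 0.324349
P(M+6) = 0.439^3 = 0.084605
The M+2 peak is largest (0.414488); scaling to 100 gives 42.60 : 100.00 : 78.25 : 20.41.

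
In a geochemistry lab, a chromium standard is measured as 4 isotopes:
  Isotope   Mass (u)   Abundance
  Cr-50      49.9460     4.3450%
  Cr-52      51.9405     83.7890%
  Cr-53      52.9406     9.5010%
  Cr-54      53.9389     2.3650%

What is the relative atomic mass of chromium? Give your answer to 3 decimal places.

Ar = Σ fᵢ·mᵢ = 0.043450 × 49.9460 + 0.837890 × 51.9405 + 0.095010 × 52.9406 + 0.023650 × 53.9389
= 2.17015 + 43.52043 + 5.02989 + 1.27565 = 51.99612 u

51.996 u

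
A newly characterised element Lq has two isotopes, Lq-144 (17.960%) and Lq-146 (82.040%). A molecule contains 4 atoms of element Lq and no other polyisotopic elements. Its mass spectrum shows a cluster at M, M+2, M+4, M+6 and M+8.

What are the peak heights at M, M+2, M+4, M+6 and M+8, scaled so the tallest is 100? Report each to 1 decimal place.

0.2 : 4.2 : 28.8 : 87.6 : 100.0

Expanding (0.17960 + 0.82040)^4:
P(M) = 0.17960^4 = 0.001040
P(M+2) = 4 × 0.17960^3 × 0.82040^1 = 0.019011
P(M+4) = 6 × 0.17960^2 × 0.82040^2 = 0.130261
P(M+6) = 4 × 0.17960^1 × 0.82040^3 = 0.396683
P(M+8) = 0.82040^4 = 0.453005
The M+8 peak is largest (0.453005); scaling to 100 gives 0.2 : 4.2 : 28.8 : 87.6 : 100.0.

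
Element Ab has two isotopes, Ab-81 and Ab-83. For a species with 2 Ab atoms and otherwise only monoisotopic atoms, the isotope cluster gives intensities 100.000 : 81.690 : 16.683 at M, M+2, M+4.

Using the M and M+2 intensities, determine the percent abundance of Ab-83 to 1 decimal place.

29.0%

If p is the fraction of Ab that is Ab-81, then I(M+2)/I(M) = [C(2,1)·p^1·(1−p)] / p^2 = 2·(1−p)/p = 81.690/100.000 = 0.8169
(1−p)/p = 0.8169/2 = 0.4084  ⇒  p = 1/(1 + 0.4084) = 0.7100
Ab-81: 71.0%, Ab-83: 29.0%.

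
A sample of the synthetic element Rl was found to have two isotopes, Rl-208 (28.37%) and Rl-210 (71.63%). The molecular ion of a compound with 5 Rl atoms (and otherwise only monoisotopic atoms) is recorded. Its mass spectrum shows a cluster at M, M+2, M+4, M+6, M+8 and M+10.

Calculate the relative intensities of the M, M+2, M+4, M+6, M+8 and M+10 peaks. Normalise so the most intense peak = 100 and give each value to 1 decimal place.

0.5 : 6.2 : 31.4 : 79.2 : 100.0 : 50.5

Expanding (0.2837 + 0.7163)^5:
P(M) = 0.2837^5 = 0.001838
P(M+2) = 5 × 0.2837^4 × 0.7163^1 = 0.023201
P(M+4) = 10 × 0.2837^3 × 0.7163^2 = 0.117157
P(M+6) = 10 × 0.2837^2 × 0.7163^3 = 0.295804
P(M+8) = 5 × 0.2837^1 × 0.7163^4 = 0.373430
P(M+10) = 0.7163^5 = 0.188571
The M+8 peak is largest (0.373430); scaling to 100 gives 0.5 : 6.2 : 31.4 : 79.2 : 100.0 : 50.5.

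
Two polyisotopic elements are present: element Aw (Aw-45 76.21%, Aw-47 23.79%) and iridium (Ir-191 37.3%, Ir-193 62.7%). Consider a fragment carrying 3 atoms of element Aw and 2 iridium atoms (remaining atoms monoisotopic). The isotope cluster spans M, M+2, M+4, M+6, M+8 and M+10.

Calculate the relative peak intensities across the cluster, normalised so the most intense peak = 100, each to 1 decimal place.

Element Aw pattern (n=3): 0.44262494 : 0.4145144 : 0.12939637 : 0.01346429
Iridium pattern (n=2): 0.139129 : 0.467742 : 0.393129
Convolve the two distributions (both contribute in 2-u steps):
  M: 0.44262494×0.139129 = 0.061582
  M+2: 0.44262494×0.467742 + 0.4145144×0.139129 = 0.264705
  M+4: 0.44262494×0.393129 + 0.4145144×0.467742 + 0.12939637×0.139129 = 0.385897
  M+6: 0.4145144×0.393129 + 0.12939637×0.467742 + 0.01346429×0.139129 = 0.225355
  M+8: 0.12939637×0.393129 + 0.01346429×0.467742 = 0.057167
  M+10: 0.01346429×0.393129 = 0.005293
Scale to base peak (0.385897) = 100: 16.0 : 68.6 : 100.0 : 58.4 : 14.8 : 1.4

16.0 : 68.6 : 100.0 : 58.4 : 14.8 : 1.4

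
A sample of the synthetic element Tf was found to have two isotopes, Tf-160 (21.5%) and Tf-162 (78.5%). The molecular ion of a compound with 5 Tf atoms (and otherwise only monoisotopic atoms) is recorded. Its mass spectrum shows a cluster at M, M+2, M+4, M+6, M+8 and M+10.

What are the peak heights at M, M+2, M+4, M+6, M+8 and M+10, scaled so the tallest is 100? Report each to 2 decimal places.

0.11 : 2.05 : 15.00 : 54.78 : 100.00 : 73.02

The 5 Tf atoms are independent, so intensities follow the terms of (0.215 + 0.785)^5.
P(M) = 0.215^5 = 0.000459
P(M+2) = 5 × 0.215^4 × 0.785^1 = 0.008387
P(M+4) = 10 × 0.215^3 × 0.785^2 = 0.061243
P(M+6) = 10 × 0.215^2 × 0.785^3 = 0.223607
P(M+8) = 5 × 0.215^1 × 0.785^4 = 0.408213
P(M+10) = 0.785^5 = 0.298091
The M+8 peak is largest (0.408213); scaling to 100 gives 0.11 : 2.05 : 15.00 : 54.78 : 100.00 : 73.02.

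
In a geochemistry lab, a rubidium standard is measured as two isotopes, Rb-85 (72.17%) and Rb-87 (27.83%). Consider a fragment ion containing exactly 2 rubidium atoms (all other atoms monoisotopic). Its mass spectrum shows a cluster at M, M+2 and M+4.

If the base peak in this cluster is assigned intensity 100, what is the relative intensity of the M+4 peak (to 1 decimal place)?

14.9

(0.7217 + 0.2783)^2 gives M 0.5209, M+2 0.4017, M+4 0.0775; the largest is M.
P(M) = C(2,0) × 0.7217^2 × 0.2783^0 = 1 × 0.52085089 × 1.0000 = 0.520851 (base)
P(M+4) = C(2,2) × 0.7217^0 × 0.2783^2 = 1 × 1.0000 × 0.07745089 = 0.077451
Relative intensity = 0.077451 / 0.520851 × 100 = 14.9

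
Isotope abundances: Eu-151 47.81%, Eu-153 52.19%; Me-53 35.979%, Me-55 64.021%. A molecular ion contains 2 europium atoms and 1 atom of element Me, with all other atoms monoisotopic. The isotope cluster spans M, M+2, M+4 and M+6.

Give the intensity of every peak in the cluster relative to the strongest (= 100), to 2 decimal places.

Europium pattern (n=2): 0.22857961 : 0.49904078 : 0.27237961
Element Me pattern (n=1): 0.35979 : 0.64021
Convolve the two distributions (both contribute in 2-u steps):
  M: 0.22857961×0.35979 = 0.082241
  M+2: 0.22857961×0.64021 + 0.49904078×0.35979 = 0.325889
  M+4: 0.49904078×0.64021 + 0.27237961×0.35979 = 0.417490
  M+6: 0.27237961×0.64021 = 0.174380
Scale to base peak (0.417490) = 100: 19.70 : 78.06 : 100.00 : 41.77

19.70 : 78.06 : 100.00 : 41.77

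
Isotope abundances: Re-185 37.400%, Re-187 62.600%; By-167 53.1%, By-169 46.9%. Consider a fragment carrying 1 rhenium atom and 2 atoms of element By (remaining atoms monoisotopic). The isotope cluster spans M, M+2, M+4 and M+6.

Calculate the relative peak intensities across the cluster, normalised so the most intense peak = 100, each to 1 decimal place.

Rhenium pattern (n=1): 0.3740 : 0.6260
Element By pattern (n=2): 0.281961 : 0.498078 : 0.219961
Convolve the two distributions (both contribute in 2-u steps):
  M: 0.3740×0.281961 = 0.105453
  M+2: 0.3740×0.498078 + 0.6260×0.281961 = 0.362789
  M+4: 0.3740×0.219961 + 0.6260×0.498078 = 0.394062
  M+6: 0.6260×0.219961 = 0.137696
Scale to base peak (0.394062) = 100: 26.8 : 92.1 : 100.0 : 34.9

26.8 : 92.1 : 100.0 : 34.9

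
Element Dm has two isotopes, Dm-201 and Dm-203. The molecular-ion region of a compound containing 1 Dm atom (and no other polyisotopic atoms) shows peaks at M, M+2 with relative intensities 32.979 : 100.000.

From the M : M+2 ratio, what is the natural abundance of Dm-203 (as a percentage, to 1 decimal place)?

75.2%

Let p = fractional abundance of Dm-201. I(M+2)/I(M) = [C(1,1)·p^0·(1−p)] / p^1 = 1·(1−p)/p = 100.000/32.979 = 3.0322
(1−p)/p = 3.0322/1 = 3.0322  ⇒  p = 1/(1 + 3.0322) = 0.2480
Dm-201: 24.8%, Dm-203: 75.2%.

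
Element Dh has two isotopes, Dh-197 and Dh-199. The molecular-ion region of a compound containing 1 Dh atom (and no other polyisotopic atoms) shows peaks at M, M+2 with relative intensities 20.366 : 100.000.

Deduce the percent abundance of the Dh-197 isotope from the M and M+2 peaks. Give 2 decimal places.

Let p = fractional abundance of Dh-197. I(M+2)/I(M) = [C(1,1)·p^0·(1−p)] / p^1 = 1·(1−p)/p = 100.000/20.366 = 4.9101
(1−p)/p = 4.9101/1 = 4.9101  ⇒  p = 1/(1 + 4.9101) = 0.1692
Dh-197: 16.92%, Dh-199: 83.08%.

16.92%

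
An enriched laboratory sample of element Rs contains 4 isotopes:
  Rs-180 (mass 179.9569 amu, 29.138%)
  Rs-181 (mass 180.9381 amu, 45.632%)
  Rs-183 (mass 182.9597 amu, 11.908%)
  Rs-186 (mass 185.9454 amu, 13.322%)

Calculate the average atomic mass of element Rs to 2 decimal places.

Average mass = Σ (abundance × isotope mass) = 0.29138 × 179.9569 + 0.45632 × 180.9381 + 0.11908 × 182.9597 + 0.13322 × 185.9454
= 52.43584 + 82.56567 + 21.78684 + 24.77165 = 181.56000 amu

181.56 amu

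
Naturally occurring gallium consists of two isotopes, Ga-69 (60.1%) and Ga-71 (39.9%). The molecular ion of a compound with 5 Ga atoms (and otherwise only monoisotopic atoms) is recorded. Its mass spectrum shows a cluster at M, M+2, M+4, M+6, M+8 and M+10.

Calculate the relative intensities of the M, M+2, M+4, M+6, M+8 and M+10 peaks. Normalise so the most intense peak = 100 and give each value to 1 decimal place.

The 5 Ga atoms are independent, so intensities follow the terms of (0.601 + 0.399)^5.
P(M) = 0.601^5 = 0.078410
P(M+2) = 5 × 0.601^4 × 0.399^1 = 0.260280
P(M+4) = 10 × 0.601^3 × 0.399^2 = 0.345596
P(M+6) = 10 × 0.601^2 × 0.399^3 = 0.229439
P(M+8) = 5 × 0.601^1 × 0.399^4 = 0.076162
P(M+10) = 0.399^5 = 0.010113
The M+4 peak is largest (0.345596); scaling to 100 gives 22.7 : 75.3 : 100.0 : 66.4 : 22.0 : 2.9.

22.7 : 75.3 : 100.0 : 66.4 : 22.0 : 2.9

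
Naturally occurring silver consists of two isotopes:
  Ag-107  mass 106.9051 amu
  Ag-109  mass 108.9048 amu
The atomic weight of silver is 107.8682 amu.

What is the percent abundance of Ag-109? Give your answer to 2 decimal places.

48.16%

With x = fraction of Ag-107 (so Ag-109 is 1 − x):
106.9051·x + 108.9048·(1 − x) = 107.8682
(106.9051 − 108.9048)·x = 107.8682 − 108.9048
x = -1.0366 / -1.9997 = 0.51838 → 51.84% Ag-107, 48.16% Ag-109.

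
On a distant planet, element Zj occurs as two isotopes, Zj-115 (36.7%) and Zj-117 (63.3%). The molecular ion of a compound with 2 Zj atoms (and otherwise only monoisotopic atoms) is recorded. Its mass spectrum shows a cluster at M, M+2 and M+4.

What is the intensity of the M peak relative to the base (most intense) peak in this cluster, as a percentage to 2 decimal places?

Binomial terms of (0.367 + 0.633)^2: M 0.1347, M+2 0.4646, M+4 0.4007 → M+2 is the base peak.
P(M+2) = C(2,1) × 0.367^1 × 0.633^1 = 2 × 0.3670 × 0.6330 = 0.464622 (base)
P(M) = C(2,0) × 0.367^2 × 0.633^0 = 1 × 0.134689 × 1.0000 = 0.134689
Relative intensity = 0.134689 / 0.464622 × 100 = 28.99

28.99%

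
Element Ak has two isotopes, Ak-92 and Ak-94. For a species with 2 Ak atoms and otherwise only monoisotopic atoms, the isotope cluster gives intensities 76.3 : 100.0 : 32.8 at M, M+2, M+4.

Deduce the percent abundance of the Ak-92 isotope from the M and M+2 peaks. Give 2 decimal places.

60.41%

Write p for the Ak-92 fraction. I(M+2)/I(M) = [C(2,1)·p^1·(1−p)] / p^2 = 2·(1−p)/p = 100.0/76.3 = 1.3106
(1−p)/p = 1.3106/2 = 0.6553  ⇒  p = 1/(1 + 0.6553) = 0.6041
Ak-92: 60.41%, Ak-94: 39.59%.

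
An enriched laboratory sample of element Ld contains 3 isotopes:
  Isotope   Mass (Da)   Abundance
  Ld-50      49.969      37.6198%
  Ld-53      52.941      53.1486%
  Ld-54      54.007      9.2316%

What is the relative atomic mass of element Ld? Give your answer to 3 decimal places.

The abundance-weighted mean is 0.376198 × 49.969 + 0.531486 × 52.941 + 0.092316 × 54.007
= 18.7982 + 28.1374 + 4.9857 = 51.9213 Da

51.921 Da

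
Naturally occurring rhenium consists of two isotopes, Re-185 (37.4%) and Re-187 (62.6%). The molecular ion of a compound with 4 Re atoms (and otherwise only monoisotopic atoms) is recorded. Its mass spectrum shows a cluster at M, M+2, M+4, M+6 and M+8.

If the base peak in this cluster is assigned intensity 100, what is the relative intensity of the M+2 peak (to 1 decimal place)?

35.7

(0.374 + 0.626)^4 gives M 0.0196, M+2 0.1310, M+4 0.3289, M+6 0.3670, M+8 0.1536; the largest is M+6.
P(M+6) = C(4,3) × 0.374^1 × 0.626^3 = 4 × 0.3740 × 0.24531438 = 0.366990 (base)
P(M+2) = C(4,1) × 0.374^3 × 0.626^1 = 4 × 0.05231362 × 0.6260 = 0.130993
Relative intensity = 0.130993 / 0.366990 × 100 = 35.7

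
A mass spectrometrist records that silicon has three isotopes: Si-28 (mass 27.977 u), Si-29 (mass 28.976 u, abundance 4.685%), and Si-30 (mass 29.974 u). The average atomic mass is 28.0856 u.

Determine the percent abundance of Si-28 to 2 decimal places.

Let x and y be the fractions of Si-28 and Si-30. Then x + y = 1 − 0.04685 = 0.95315 and 27.977x + 29.974y = 28.0856 − 0.04685×28.976 = 26.7280744.
Substituting: 27.977x + 29.974(0.95315 − x) = 26.7280744
(27.977 − 29.974)x = -1.8416437  ⇒  x = 0.92221, y = 0.03094
Si-28: 92.22%, Si-30: 3.09%.

92.22%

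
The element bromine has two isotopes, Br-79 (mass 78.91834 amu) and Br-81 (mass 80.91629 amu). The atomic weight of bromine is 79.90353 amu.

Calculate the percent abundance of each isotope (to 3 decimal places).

With x = fraction of Br-79 (so Br-81 is 1 − x):
78.91834·x + 80.91629·(1 − x) = 79.90353
(78.91834 − 80.91629)·x = 79.90353 − 80.91629
x = -1.01276 / -1.99795 = 0.50690 → 50.690% Br-79, 49.310% Br-81.

Br-79: 50.690%, Br-81: 49.310%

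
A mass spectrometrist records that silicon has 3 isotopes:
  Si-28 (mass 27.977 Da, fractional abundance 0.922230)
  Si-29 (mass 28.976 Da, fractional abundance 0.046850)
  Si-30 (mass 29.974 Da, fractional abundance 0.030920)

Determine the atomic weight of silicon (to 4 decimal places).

28.0856 Da

Weight each isotope mass by its fractional abundance: 0.922230 × 27.977 + 0.046850 × 28.976 + 0.030920 × 29.974
= 25.80123 + 1.35753 + 0.92680 = 28.08556 Da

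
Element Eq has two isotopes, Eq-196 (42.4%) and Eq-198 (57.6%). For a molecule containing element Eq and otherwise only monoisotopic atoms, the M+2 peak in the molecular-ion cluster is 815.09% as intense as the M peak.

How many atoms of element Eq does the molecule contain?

The M+2/M ratio from n Eq atoms is n · q/p = n · 0.576/0.424.
n = 8.1509 × 0.424/0.576 = 6.00 ≈ 6

6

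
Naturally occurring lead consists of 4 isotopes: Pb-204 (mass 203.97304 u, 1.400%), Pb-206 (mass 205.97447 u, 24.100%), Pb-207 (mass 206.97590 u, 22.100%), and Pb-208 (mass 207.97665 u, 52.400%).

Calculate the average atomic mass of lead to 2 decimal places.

207.22 u

Ar = Σ fᵢ·mᵢ = 0.01400 × 203.97304 + 0.24100 × 205.97447 + 0.22100 × 206.97590 + 0.52400 × 207.97665
= 2.855623 + 49.639847 + 45.741674 + 108.979765 = 207.216909 u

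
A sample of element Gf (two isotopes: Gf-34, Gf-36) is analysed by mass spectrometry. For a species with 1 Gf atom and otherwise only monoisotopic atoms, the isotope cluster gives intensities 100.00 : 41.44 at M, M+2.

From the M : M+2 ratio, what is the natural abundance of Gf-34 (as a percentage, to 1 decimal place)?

Write p for the Gf-34 fraction. I(M+2)/I(M) = [C(1,1)·p^0·(1−p)] / p^1 = 1·(1−p)/p = 41.44/100.00 = 0.4144
(1−p)/p = 0.4144/1 = 0.4144  ⇒  p = 1/(1 + 0.4144) = 0.7070
Gf-34: 70.7%, Gf-36: 29.3%.

70.7%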